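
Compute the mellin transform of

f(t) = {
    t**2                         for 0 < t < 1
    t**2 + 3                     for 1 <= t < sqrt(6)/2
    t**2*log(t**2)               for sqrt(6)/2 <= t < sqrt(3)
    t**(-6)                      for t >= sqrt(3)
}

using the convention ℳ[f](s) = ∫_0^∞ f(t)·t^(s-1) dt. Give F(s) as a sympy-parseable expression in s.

(-81*2**(s/2)*s*(s/2 - 3)*(s**2/4 + s + 1) - 162*2**(s/2)*(s/2 - 3)*(s**2/4 + s + 1) - 81*3**(s/2)*s**2*(s/2 - 3)*(s/2 + 1)*log(3)/4 + 81*3**(s/2)*s**2*(s/2 - 3)*(s/2 + 1)*log(2)/4 - 81*3**(s/2)*s*(s/2 - 3)*(s/2 + 1)*log(3)/2 + 81*3**(s/2)*s*(s/2 - 3)*(s/2 + 1)*log(2)/2 + 81*3**(s/2)*s*(s/2 - 3)*(s/2 + 1)/2 + 243*3**(s/2)*s*(s/2 - 3)*(s**2/4 + s + 1)/2 + 162*3**(s/2)*(s/2 - 3)*(s**2/4 + s + 1) + 81*6**(s/2)*s**2*(s/2 - 3)*(s/2 + 1)*log(3)/2 - 81*6**(s/2)*s*(s/2 - 3)*(s/2 + 1) + 81*6**(s/2)*s*(s/2 - 3)*(s/2 + 1)*log(3) - 6**(s/2)*s*(s/2 + 1)*(s**2/4 + s + 1))/(54*2**(s/2)*s*(s/2 - 3)*(s/2 + 1)*(s**2/4 + s + 1))
  -2 < Re(s) < 6

back out the power substitution: t on [0, 1); t + 3 on [1, 3/2); t*log(t) on [3/2, 3); …
treat the 4 regions marked off by 1, sqrt(6)/2, sqrt(3) separately and sum
piece [0, 1): integrate t**2 against the kernel
over [1, sqrt(6)/2), the kernel integral of (t**2 + 3) enters the sum
[sqrt(6)/2, sqrt(3)) adds the kernel integral of t**2*log(t**2)
segment [sqrt(3), ∞) carries t**(-6); integrate it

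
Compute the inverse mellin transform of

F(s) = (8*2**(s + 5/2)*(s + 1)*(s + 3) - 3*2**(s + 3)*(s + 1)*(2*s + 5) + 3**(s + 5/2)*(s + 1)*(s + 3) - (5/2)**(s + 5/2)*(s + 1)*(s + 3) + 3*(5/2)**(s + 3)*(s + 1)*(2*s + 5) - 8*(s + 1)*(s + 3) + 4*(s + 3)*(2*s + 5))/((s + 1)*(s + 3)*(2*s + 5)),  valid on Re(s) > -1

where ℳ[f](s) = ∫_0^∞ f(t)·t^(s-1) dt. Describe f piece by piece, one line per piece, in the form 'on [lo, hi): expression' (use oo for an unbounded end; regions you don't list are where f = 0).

on [0, 1): 4*t
on [1, 2): 4*t**(5/2)
on [2, 5/2): 3*t**3
on [5/2, 3): t**(5/2)/2

split f at 1, 2, 5/2: ℳ[f](s) collects 4 kernel integrals
on [0, 1) integrate f = 4*t against the kernel
on [1, 2): add ∫ 4*t**(5/2)·t^(s-1) dt
∫ over [2, 5/2) of 3*t**3·t^(s-1) joins the sum
piece [5/2, 3): integrate t**(5/2)/2 against the kernel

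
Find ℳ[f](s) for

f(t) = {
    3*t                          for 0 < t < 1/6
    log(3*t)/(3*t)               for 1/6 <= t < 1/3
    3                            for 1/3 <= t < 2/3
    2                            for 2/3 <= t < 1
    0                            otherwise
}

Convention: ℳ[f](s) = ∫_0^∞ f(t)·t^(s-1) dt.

invert the common scale on t to get t on [0, 1/2); log(t)/t on [1/2, 1); 3 on [1, 2); …
split f at 1/6, 1/3, 2/3: ℳ[f](s) collects 4 kernel integrals
segment [0, 1/6) carries 3*t; integrate it
for t in [1/6, 1/3): the term is ∫ log(3*t)/(3*t)·t^(s-1)
segment 1/3 to 2/3 holds 3; add its integral
[2/3, 1) adds the kernel integral of 2

(2*2**(2*s)*(s + 1)*(s**2 - 2*s + 1) - 2*2**s*s*(s + 1) - 6*2**s*(s + 1)*(s**2 - 2*s + 1) + 4*6**s*(s + 1)*(s**2 - 2*s + 1) + 4*s**2*(s + 1)*log(2) - 4*s*(s + 1)*log(2) + 4*s*(s + 1) + s*(s**2 - 2*s + 1))/(2*6**s*s*(s + 1)*(s**2 - 2*s + 1))
  Re(s) > -1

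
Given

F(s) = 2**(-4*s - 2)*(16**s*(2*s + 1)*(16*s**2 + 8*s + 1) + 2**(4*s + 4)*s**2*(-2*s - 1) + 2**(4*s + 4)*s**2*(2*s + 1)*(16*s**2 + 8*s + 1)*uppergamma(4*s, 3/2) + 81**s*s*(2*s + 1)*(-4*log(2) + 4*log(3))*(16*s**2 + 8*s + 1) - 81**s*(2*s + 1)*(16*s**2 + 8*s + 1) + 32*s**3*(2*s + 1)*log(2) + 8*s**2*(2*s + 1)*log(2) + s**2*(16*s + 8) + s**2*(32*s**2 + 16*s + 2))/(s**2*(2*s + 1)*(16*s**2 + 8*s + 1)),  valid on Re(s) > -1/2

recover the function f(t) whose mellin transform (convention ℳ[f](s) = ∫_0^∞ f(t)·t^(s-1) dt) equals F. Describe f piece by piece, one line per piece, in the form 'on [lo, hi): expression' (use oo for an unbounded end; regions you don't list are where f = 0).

peel off the power substitution: t on [0, 1/4); sqrt(t)*log(sqrt(t)) on [1/4, 1); log(sqrt(t)) on [1, 9/4); …
peel off the power substitution: t**2 on [0, 1/2); t*log(t) on [1/2, 1); log(t) on [1, 3/2); …
f breaks at 1/16, 1, 81/16 into 4 integrals to sum
piece [0, 1/16): integrate sqrt(t) against the kernel
piece [1/16, 1): integrate t**(1/4)*log(t**(1/4)) against the kernel
piece [1, 81/16): integrate log(t**(1/4)) against the kernel
[81/16, ∞) adds the kernel integral of exp(-t**(1/4))

on [0, 1/16): sqrt(t)
on [1/16, 1): t**(1/4)*log(t**(1/4))
on [1, 81/16): log(t**(1/4))
on [81/16, oo): exp(-t**(1/4))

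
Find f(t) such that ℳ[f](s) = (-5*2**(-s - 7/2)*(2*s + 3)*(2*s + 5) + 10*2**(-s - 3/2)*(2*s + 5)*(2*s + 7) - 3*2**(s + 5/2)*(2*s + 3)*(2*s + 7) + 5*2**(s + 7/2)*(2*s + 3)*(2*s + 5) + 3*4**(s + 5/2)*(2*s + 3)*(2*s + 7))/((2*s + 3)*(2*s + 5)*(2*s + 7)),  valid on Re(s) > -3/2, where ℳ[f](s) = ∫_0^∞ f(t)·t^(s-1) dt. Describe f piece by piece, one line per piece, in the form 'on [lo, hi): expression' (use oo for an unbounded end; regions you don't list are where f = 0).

linearity at 1/2, 2 turns ℳ[f](s) into 3 summed integrals
over [0, 1/2), the kernel integral of 5*t**(3/2) enters the sum
for t in [1/2, 2): the term is ∫ 5*t**(7/2)/2·t^(s-1)
on [2, 4) integrate f = 3*t**(5/2)/2 against the kernel

on [0, 1/2): 5*t**(3/2)
on [1/2, 2): 5*t**(7/2)/2
on [2, 4): 3*t**(5/2)/2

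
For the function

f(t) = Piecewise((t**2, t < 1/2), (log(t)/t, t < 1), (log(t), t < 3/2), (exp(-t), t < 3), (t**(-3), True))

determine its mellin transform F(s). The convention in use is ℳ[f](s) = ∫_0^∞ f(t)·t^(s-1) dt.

(108*2**s*s**2*(s - 3)*(s + 2)*(s**2 - 2*s + 1)*uppergamma(s, 3/2) - 108*2**s*s**2*(s - 3)*(s + 2)*(s**2 - 2*s + 1)*uppergamma(s, 3) - 108*2**s*s**2*(s - 3)*(s + 2) + 108*2**s*(s - 3)*(s + 2)*(s**2 - 2*s + 1) - 108*3**s*s*(s - 3)*(s + 2)*(s**2 - 2*s + 1)*log(2) + 108*3**s*s*(s - 3)*(s + 2)*(s**2 - 2*s + 1)*log(3) - 108*3**s*(s - 3)*(s + 2)*(s**2 - 2*s + 1) - 4*6**s*s**2*(s + 2)*(s**2 - 2*s + 1) + 216*s**3*(s - 3)*(s + 2)*log(2) - 216*s**2*(s - 3)*(s + 2)*log(2) + 216*s**2*(s - 3)*(s + 2) + 27*s**2*(s - 3)*(s**2 - 2*s + 1))/(108*2**s*s**2*(s - 3)*(s + 2)*(s**2 - 2*s + 1))
  -2 < Re(s) < 3

treat the 5 regions marked off by 1/2, 1, 3/2, 3 separately and sum
on [0, 1/2): add ∫ t**2·t^(s-1) dt
∫ log(t)/t·t^(s-1) over [1/2, 1)
between 1 and 3/2 the integrand is log(t)·t^(s-1)
segment 3/2 to 3 holds exp(-t); add its integral
between 3 and ∞ the integrand is t**(-3)·t^(s-1)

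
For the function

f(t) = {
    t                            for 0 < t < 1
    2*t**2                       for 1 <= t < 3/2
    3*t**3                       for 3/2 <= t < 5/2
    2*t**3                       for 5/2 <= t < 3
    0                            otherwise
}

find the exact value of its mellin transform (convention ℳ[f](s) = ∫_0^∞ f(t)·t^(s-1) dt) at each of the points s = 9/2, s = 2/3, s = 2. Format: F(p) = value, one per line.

F(9/2) = -13851*sqrt(6)/8320 - 18/143 + 15625*sqrt(10)/384 + 2916*sqrt(3)/5
F(2/3) = -189*2**(1/3)*3**(2/3)/352 - 3/20 + 375*2**(1/3)*5**(2/3)/176 + 162*3**(2/3)/11
F(2) = 54979/480

cuts at 1, 3/2, 5/2: linearity sums the 4 kernel integrals
over [0, 1), the kernel integral of t enters the sum
on [1, 3/2) integrate f = 2*t**2 against the kernel
∫ over [3/2, 5/2) of 3*t**3·t^(s-1) joins the sum
[5/2, 3) adds the kernel integral of 2*t**3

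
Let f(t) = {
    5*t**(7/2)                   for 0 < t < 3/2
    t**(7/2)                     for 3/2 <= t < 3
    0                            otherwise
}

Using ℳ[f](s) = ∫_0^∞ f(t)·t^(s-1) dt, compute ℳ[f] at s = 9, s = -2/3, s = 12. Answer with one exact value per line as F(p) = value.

summing 2 kernel integrals split by 3/2 yields ℳ[f](s)
on [0, 3/2): add ∫ 5*t**(7/2)·t^(s-1) dt
over [3/2, 3), the kernel integral of t**(7/2) enters the sum

F(9) = 531441*sqrt(6)/25600 + 1062882*sqrt(3)/25
F(-2/3) = 27*3**(5/6)*(2**(1/6) + 2)/17
F(12) = 14348907*sqrt(6)/253952 + 28697814*sqrt(3)/31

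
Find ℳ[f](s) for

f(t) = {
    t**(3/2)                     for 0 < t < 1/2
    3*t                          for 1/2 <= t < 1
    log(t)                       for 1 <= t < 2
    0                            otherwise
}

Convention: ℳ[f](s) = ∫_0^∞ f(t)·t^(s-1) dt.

linearity at 1/2, 1 turns ℳ[f](s) into 3 summed integrals
between 0 and 1/2 the integrand is t**(3/2)·t^(s-1)
for t in [1/2, 1): the term is ∫ 3*t·t^(s-1)
for t in [1, 2): the term is ∫ log(t)·t^(s-1)

(-2*2**(2*s)*(s + 1)*(2*s + 3) + 6*2**s*s**2*(2*s + 3) + 2*2**s*(s + 1)*(2*s + 3) + 4**s*s*(s + 1)*(2*s + 3)*log(4) + sqrt(2)*s**2*(s + 1) - 3*s**2*(2*s + 3))/(2*2**s*s**2*(s + 1)*(2*s + 3))
  Re(s) > -3/2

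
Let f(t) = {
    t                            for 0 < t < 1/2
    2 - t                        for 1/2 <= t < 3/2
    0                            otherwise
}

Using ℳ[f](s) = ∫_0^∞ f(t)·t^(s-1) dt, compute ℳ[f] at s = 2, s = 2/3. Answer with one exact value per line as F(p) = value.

F(2) = 23/24
F(2/3) = 3*2**(1/3)*(-8 + 7*3**(2/3))/20

f breaks at 1/2 into 2 integrals to sum
piece [0, 1/2): integrate t against the kernel
the [1/2, 3/2) slice contributes ∫ (2 - t)·t^(s-1) dt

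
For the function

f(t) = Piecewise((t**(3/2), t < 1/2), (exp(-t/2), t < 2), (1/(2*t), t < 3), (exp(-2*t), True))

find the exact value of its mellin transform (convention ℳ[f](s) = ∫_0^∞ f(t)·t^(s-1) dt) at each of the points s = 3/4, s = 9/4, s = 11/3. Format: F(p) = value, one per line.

integrate the 4 segments split at 1/2, 2, 3, then add the results
the [0, 1/2) slice contributes ∫ t**(3/2)·t^(s-1) dt
between 1/2 and 2 the integrand is exp(-t/2)·t^(s-1)
∫ over [2, 3) of 1/(2*t)·t^(s-1) joins the sum
between 3 and ∞ the integrand is exp(-2*t)·t^(s-1)

F(3/4) = -2*3**(3/4)/3 - 2**(3/4)*uppergamma(3/4, 1) + 2**(1/4)*uppergamma(3/4, 6)/2 + 2**(3/4)*uppergamma(3/4, 1/4) + 19*2**(3/4)/18
F(9/4) = -4*2**(1/4)*uppergamma(9/4, 1) - 47*2**(1/4)/60 + 2**(3/4)*uppergamma(9/4, 6)/8 + 6*3**(1/4)/5 + 4*2**(1/4)*uppergamma(9/4, 1/4)
F(11/3) = -8*2**(2/3)*uppergamma(11/3, 1) - 3*2**(2/3)/4 + 3*2**(5/6)/992 + 2**(1/3)*uppergamma(11/3, 6)/16 + 27*3**(2/3)/16 + 8*2**(2/3)*uppergamma(11/3, 1/4)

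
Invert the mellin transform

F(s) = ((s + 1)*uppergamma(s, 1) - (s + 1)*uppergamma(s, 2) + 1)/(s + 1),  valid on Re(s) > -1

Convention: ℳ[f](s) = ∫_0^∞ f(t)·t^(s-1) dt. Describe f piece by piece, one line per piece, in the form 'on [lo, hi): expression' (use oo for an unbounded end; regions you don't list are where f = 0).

breakpoints 1: one integral from each of the 2 segments
∫ over [0, 1) of t·t^(s-1) joins the sum
for t in [1, 2): the term is ∫ exp(-t)·t^(s-1)

on [0, 1): t
on [1, 2): exp(-t)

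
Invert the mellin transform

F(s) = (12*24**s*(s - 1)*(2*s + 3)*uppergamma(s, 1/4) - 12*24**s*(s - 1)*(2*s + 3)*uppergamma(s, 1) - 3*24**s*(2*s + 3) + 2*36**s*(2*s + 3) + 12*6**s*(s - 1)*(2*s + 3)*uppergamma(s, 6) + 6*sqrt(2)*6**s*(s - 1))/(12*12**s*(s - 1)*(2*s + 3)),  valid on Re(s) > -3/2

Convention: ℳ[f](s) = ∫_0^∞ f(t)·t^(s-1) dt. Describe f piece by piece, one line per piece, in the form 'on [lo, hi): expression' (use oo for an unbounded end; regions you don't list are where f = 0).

decompose at 1/2, 2, 3; ℳ[f](s) sums the 4 pieces' integrals
∫ over [0, 1/2) of t**(3/2)·t^(s-1) joins the sum
[1/2, 2) adds the kernel integral of exp(-t/2)
∫ over [2, 3) of 1/(2*t)·t^(s-1) joins the sum
∫ over [3, ∞) of exp(-2*t)·t^(s-1) joins the sum

on [0, 1/2): t**(3/2)
on [1/2, 2): exp(-t/2)
on [2, 3): 1/(2*t)
on [3, oo): exp(-2*t)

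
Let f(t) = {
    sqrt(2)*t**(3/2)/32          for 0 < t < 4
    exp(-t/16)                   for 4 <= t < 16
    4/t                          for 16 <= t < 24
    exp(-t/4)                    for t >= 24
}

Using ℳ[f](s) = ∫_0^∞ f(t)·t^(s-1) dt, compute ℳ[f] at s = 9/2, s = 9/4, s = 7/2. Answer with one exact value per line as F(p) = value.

invert the common scale on t to get t**(3/2)/8 on [0, 2); exp(-t/8) on [2, 8); 2/t on [8, 12); …
undo the common scale on t: sqrt(2)*t**(3/2)/4 on [0, 1); exp(-t/4) on [1, 4); 1/t on [4, 6); …
back out the common scale on t: t**(3/2) on [0, 1/2); exp(-t/2) on [1/2, 2); 1/(2*t) on [2, 3); …
the 4 pieces separated at 4, 16, 24 each add one integral
over [0, 4), the kernel integral of sqrt(2)*t**(3/2)/32 enters the sum
on [4, 16) integrate f = exp(-t/16) against the kernel
[16, 24) adds the kernel integral of 4/t
[24, ∞) adds the kernel integral of exp(-t/4)

F(9/2) = -6914048*exp(-1) - 1720320*sqrt(pi)*erfc(1) - 131072/7 + 3360*sqrt(pi)*erfc(sqrt(6)) + 64*sqrt(2)/3 + 208704*sqrt(6)*exp(-6) + 221184*sqrt(6)/7 + 1720320*sqrt(pi)*erfc(1/2) + 2037760*exp(-1/4)
F(9/4) = -512*uppergamma(9/4, 1) - 1504/15 + 16*sqrt(2)*uppergamma(9/4, 6) + 384*2**(3/4)*3**(1/4)/5 + 512*uppergamma(9/4, 1/4)
F(7/2) = -118784*exp(-1) - 30720*sqrt(pi)*erfc(1) - 8192/5 + 240*sqrt(pi)*erfc(sqrt(6)) + 32*sqrt(2)/5 + 7008*sqrt(6)*exp(-6) + 9216*sqrt(6)/5 + 30720*sqrt(pi)*erfc(1/2) + 36352*exp(-1/4)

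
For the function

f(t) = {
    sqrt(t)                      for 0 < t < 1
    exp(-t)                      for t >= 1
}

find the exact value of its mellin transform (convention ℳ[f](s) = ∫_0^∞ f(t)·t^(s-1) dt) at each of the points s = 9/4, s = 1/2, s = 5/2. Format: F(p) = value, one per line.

decompose at 1; ℳ[f](s) sums the 2 pieces' integrals
[0, 1) adds the kernel integral of sqrt(t)
segment [1, ∞) carries exp(-t); integrate it

F(9/4) = 4/11 + uppergamma(9/4, 1)
F(1/2) = sqrt(pi)*erfc(1) + 1
F(5/2) = (E*(9*sqrt(pi)*erfc(1) + 4) + 30)*exp(-1)/12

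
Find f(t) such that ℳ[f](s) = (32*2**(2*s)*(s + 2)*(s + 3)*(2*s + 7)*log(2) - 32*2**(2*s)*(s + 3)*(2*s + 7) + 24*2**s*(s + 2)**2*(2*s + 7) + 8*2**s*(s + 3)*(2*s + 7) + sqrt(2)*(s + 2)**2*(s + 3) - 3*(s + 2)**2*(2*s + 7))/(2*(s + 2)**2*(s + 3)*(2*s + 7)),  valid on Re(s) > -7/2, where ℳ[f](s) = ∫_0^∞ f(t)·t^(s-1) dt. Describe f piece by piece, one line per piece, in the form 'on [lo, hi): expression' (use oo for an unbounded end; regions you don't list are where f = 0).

on [0, 1): sqrt(2)*t**(7/2)/4
on [1, 2): 3*t**3/2
on [2, 4): t**2*log(t/2)

peel off the shared t-power: sqrt(2)*t**(3/2)/4 on [0, 1); 3*t/2 on [1, 2); log(t/2) on [2, 4)
reversing the common scale on t: t**(3/2) on [0, 1/2); 3*t on [1/2, 1); log(t) on [1, 2)
treat the 3 regions marked off by 1, 2 separately and sum
over [0, 1), the kernel integral of sqrt(2)*t**(7/2)/4 enters the sum
∫ over [1, 2) of 3*t**3/2·t^(s-1) joins the sum
[2, 4) adds the kernel integral of t**2*log(t/2)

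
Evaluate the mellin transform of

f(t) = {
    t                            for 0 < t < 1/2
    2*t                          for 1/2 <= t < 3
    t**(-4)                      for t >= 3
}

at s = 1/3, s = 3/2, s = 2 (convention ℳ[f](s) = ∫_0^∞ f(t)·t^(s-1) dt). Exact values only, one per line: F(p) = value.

integrate the 3 segments split at 1/2, 3, then add the results
[0, 1/2) adds the kernel integral of t
segment [1/2, 3) carries 2*t; integrate it
segment 3 to ∞ holds t**(-4); add its integral

F(1/3) = 2**(2/3)*(-891 + 10700*6**(1/3))/4752
F(3/2) = sqrt(2)*(-27 + 1948*sqrt(6))/540
F(2) = 1297/72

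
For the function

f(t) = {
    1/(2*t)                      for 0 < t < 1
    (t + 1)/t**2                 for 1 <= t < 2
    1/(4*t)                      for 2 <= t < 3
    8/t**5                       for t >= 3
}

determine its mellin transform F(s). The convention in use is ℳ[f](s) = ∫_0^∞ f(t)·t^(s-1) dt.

(1215*2**s*s**2 - 8019*2**s*s + 9720*2**s + 98*3**s*s**2 - 942*3**s*s + 1492*3**s - 2916*s**2 + 18468*s - 19440)/(1944*(s**3 - 8*s**2 + 17*s - 10))
  1 < Re(s) < 5

invert the shared t-power to get 1/2 on [0, 1); (t + 1)/t on [1, 2); 1/4 on [2, 3); …
reversing the shared t-power: t/2 on [0, 1); t + 1 on [1, 2); t/4 on [2, 3); …
back out the common scale on t: t on [0, 1/2); 2*t + 1 on [1/2, 1); t/2 on [1, 3/2); …
summing 4 kernel integrals split by 1, 2, 3 yields ℳ[f](s)
between 0 and 1 the integrand is 1/(2*t)·t^(s-1)
over [1, 2), the kernel integral of (t + 1)/t**2 enters the sum
∫ over [2, 3) of 1/(4*t)·t^(s-1) joins the sum
for t in [3, ∞): the term is ∫ 8/t**5·t^(s-1)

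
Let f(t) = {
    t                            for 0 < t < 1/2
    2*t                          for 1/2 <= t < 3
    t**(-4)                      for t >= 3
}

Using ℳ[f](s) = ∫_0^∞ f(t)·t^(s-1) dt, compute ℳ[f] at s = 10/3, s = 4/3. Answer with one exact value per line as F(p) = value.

F(10/3) = 2**(2/3)*(-3 + 7880*6**(1/3))/416
F(4/3) = 2**(2/3)*(-54 + 3895*6**(1/3))/1008

decompose at 1/2, 3; ℳ[f](s) sums the 3 pieces' integrals
[0, 1/2) adds the kernel integral of t
over [1/2, 3), the kernel integral of 2*t enters the sum
on [3, ∞) integrate f = t**(-4) against the kernel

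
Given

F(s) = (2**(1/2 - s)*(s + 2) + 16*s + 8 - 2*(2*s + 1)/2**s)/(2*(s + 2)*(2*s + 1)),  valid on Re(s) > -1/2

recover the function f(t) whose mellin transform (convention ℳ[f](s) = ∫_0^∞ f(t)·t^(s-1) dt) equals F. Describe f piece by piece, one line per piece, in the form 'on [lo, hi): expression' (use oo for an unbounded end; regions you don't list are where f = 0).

on [0, 1/2): sqrt(t)/2
on [1/2, 1): 4*t**2

breakpoints 1/2: one integral from each of the 2 segments
on [0, 1/2) integrate f = sqrt(t)/2 against the kernel
over [1/2, 1), the kernel integral of 4*t**2 enters the sum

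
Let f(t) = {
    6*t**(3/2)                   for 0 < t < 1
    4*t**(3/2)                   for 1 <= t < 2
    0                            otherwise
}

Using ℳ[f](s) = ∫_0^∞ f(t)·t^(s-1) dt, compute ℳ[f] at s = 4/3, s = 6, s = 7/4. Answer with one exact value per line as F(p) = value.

F(4/3) = 12/17 + 96*2**(5/6)/17
F(6) = 4/15 + 1024*sqrt(2)/15
F(7/4) = 8/13 + 128*2**(1/4)/13

the 2 pieces separated at 1 each add one integral
segment [0, 1) carries 6*t**(3/2); integrate it
the [1, 2) slice contributes ∫ 4*t**(3/2)·t^(s-1) dt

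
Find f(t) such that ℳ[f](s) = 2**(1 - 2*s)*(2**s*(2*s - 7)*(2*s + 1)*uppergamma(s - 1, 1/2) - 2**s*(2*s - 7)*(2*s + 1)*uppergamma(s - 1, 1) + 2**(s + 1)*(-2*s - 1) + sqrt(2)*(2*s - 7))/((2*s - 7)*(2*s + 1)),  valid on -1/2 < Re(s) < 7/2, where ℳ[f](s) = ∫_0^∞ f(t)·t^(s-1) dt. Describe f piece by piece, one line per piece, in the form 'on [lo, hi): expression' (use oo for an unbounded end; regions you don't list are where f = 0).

invert the shared t-power to get 2*sqrt(2)*t**(3/2) on [0, 1/4); exp(-2*t) on [1/4, 1/2); sqrt(2)/(8*t**(5/2)) on [1/2, ∞)
back out the common scale on t: t**(3/2) on [0, 1/2); exp(-t) on [1/2, 1); t**(-5/2) on [1, ∞)
breakpoints 1/4, 1/2: one integral from each of the 3 segments
segment 0 to 1/4 holds 2*sqrt(2)*sqrt(t); add its integral
for t in [1/4, 1/2): the term is ∫ exp(-2*t)/t·t^(s-1)
segment 1/2 to ∞ holds sqrt(2)/(8*t**(7/2)); add its integral

on [0, 1/4): 2*sqrt(2)*sqrt(t)
on [1/4, 1/2): exp(-2*t)/t
on [1/2, oo): sqrt(2)/(8*t**(7/2))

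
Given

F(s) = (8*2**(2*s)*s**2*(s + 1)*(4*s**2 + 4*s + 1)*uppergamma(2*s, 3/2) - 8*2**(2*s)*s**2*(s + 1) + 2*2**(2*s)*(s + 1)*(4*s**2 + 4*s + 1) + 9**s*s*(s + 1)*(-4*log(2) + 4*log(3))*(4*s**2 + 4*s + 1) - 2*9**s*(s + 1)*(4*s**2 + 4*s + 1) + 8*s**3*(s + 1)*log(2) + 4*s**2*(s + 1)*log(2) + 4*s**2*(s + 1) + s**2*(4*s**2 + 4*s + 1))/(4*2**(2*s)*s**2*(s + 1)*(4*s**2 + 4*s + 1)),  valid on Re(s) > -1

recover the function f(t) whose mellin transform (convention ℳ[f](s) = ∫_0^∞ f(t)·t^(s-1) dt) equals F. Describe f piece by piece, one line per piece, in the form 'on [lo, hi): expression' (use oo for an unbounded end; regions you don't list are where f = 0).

on [0, 1/4): t
on [1/4, 1): sqrt(t)*log(sqrt(t))
on [1, 9/4): log(sqrt(t))
on [9/4, oo): exp(-sqrt(t))

back out the power substitution: t**2 on [0, 1/2); t*log(t) on [1/2, 1); log(t) on [1, 3/2); …
breakpoints 1/4, 1, 9/4: one integral from each of the 4 segments
∫ t·t^(s-1) over [0, 1/4)
piece [1/4, 1): integrate sqrt(t)*log(sqrt(t)) against the kernel
on [1, 9/4) integrate f = log(sqrt(t)) against the kernel
∫ exp(-sqrt(t))·t^(s-1) over [9/4, ∞)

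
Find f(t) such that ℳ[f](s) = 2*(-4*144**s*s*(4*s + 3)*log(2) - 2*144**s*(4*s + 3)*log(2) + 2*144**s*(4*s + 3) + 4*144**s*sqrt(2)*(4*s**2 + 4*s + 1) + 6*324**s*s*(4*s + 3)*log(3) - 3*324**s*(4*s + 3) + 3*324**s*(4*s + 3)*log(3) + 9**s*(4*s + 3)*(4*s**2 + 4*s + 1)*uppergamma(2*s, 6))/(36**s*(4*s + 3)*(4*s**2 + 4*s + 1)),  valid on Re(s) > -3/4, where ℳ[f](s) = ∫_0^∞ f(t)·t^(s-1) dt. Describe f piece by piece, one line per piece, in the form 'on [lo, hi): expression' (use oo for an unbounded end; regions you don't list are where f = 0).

on [0, 4): t**(3/4)
on [4, 9): sqrt(t)*log(sqrt(t))
on [9, oo): exp(-2*sqrt(t))

remove the power substitution first: t**(3/2) on [0, 2); t*log(t) on [2, 3); exp(-2*t) on [3, ∞)
split f at 4, 9: ℳ[f](s) collects 3 kernel integrals
for t in [0, 4): the term is ∫ t**(3/4)·t^(s-1)
∫ sqrt(t)*log(sqrt(t))·t^(s-1) over [4, 9)
on [9, ∞): add ∫ exp(-2*sqrt(t))·t^(s-1) dt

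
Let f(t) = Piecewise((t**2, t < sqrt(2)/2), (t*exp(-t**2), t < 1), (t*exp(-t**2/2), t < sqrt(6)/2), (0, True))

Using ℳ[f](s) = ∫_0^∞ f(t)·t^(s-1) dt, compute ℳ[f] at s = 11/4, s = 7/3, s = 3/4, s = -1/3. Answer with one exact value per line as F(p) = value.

the power substitution comes off first: t on [0, 1/2); sqrt(t)*exp(-t) on [1/2, 1); sqrt(t)*exp(-t/2) on [1, 3/2)
back out the shared t-power: sqrt(t) on [0, 1/2); exp(-t) on [1/2, 1); exp(-t/2) on [1, 3/2)
cuts at sqrt(2)/2, 1: linearity sums the 3 kernel integrals
over [0, sqrt(2)/2), the kernel integral of t**2 enters the sum
segment sqrt(2)/2 to 1 holds t*exp(-t**2); add its integral
∫ t*exp(-t**2/2)·t^(s-1) over [1, sqrt(6)/2)

F(11/4) = -2**(7/8)*uppergamma(15/8, 3/4) - uppergamma(15/8, 1)/2 + 2**(5/8)/38 + uppergamma(15/8, 1/2)/2 + 2**(7/8)*uppergamma(15/8, 1/2)
F(7/3) = -2**(2/3)*uppergamma(5/3, 3/4) - uppergamma(5/3, 1)/2 + 3*2**(5/6)/104 + uppergamma(5/3, 1/2)/2 + 2**(2/3)*uppergamma(5/3, 1/2)
F(3/4) = -2**(7/8)*uppergamma(7/8, 3/4)/2 - uppergamma(7/8, 1)/2 + 2**(5/8)/11 + uppergamma(7/8, 1/2)/2 + 2**(7/8)*uppergamma(7/8, 1/2)/2
F(-1/3) = -2**(1/3)*uppergamma(1/3, 3/4)/2 - uppergamma(1/3, 1)/2 + uppergamma(1/3, 1/2)/2 + 3*2**(1/6)/10 + 2**(1/3)*uppergamma(1/3, 1/2)/2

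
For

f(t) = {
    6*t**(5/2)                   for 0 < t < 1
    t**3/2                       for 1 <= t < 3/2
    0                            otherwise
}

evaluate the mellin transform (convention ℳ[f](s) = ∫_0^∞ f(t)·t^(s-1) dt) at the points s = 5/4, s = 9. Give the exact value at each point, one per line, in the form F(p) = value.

summing 2 kernel integrals split by 1 yields ℳ[f](s)
over [0, 1), the kernel integral of 6*t**(5/2) enters the sum
∫ t**3/2·t^(s-1) over [1, 3/2)

F(5/4) = 81*2**(3/4)*3**(1/4)/272 + 126/85
F(9) = 13308583/2260992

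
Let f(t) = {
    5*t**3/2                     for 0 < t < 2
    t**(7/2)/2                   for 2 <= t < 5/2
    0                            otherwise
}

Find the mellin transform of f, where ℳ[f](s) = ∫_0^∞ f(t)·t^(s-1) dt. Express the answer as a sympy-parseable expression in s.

decompose at 2; ℳ[f](s) sums the 2 pieces' integrals
[0, 2) adds the kernel integral of 5*t**3/2
on [2, 5/2): add ∫ t**(7/2)/2·t^(s-1) dt

(5*2**(s + 3)*(2*s + 7) - 2*2**(s + 7/2)*(s + 3) + 2*(5/2)**(s + 7/2)*(s + 3))/(2*(s + 3)*(2*s + 7))
  Re(s) > -3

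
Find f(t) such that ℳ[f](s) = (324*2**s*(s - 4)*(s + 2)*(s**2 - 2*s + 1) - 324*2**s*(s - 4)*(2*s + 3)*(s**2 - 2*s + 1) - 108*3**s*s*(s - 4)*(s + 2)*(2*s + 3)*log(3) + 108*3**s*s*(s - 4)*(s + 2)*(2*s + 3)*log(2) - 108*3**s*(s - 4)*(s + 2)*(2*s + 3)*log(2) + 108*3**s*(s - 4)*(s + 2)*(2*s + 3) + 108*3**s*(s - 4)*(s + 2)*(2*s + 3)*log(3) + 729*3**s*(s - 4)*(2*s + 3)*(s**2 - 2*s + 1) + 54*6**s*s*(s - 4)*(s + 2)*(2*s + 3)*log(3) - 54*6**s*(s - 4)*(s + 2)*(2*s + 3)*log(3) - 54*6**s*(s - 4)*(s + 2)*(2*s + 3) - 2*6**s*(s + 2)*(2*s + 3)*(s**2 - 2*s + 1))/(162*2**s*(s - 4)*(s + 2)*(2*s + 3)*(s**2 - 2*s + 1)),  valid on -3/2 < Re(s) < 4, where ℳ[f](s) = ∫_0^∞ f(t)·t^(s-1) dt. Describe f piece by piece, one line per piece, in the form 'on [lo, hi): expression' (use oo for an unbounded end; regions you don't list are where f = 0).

on [0, 1): t**(3/2)
on [1, 3/2): 2*t**2
on [3/2, 3): log(t)/t
on [3, oo): t**(-4)

summing 4 kernel integrals split by 1, 3/2, 3 yields ℳ[f](s)
∫ over [0, 1) of t**(3/2)·t^(s-1) joins the sum
[1, 3/2) adds the kernel integral of 2*t**2
[3/2, 3) adds the kernel integral of log(t)/t
on [3, ∞) integrate f = t**(-4) against the kernel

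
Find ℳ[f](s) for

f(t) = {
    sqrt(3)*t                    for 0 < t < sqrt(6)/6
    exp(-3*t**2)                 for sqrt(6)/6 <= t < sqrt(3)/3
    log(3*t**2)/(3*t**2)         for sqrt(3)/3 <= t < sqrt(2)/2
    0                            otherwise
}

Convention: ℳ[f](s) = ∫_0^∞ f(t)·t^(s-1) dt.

strip the power substitution: sqrt(3)*sqrt(t) on [0, 1/6); exp(-3*t) on [1/6, 1/3); log(3*t)/(3*t) on [1/3, 1/2)
the common scale on t comes off first: sqrt(t) on [0, 1/2); exp(-t) on [1/2, 1); log(t)/t on [1, 3/2)
treat the 3 regions marked off by sqrt(6)/6, sqrt(3)/3 separately and sum
segment 0 to sqrt(6)/6 holds sqrt(3)*t; add its integral
for t in [sqrt(6)/6, sqrt(3)/3): the term is ∫ exp(-3*t**2)·t^(s-1)
for t in [sqrt(3)/3, sqrt(2)/2): the term is ∫ log(3*t**2)/(3*t**2)·t^(s-1)

(sqrt(6)/6)**s*(3*2**(s/2)*(s + 1)*(s**2 - 4*s + 4)*uppergamma(s/2, 1/2) - 3*2**(s/2)*(s + 1)*(s**2 - 4*s + 4)*uppergamma(s/2, 1) + 12*2**(s/2)*(s + 1) + 3**(s/2)*s*(s + 1)*(-4*log(2) + 4*log(3)) - 8*3**(s/2)*(s + 1) + 3**(s/2)*(s + 1)*(-8*log(3) + 8*log(2)) + 3*sqrt(2)*(s**2 - 4*s + 4))/(6*(s + 1)*(s**2 - 4*s + 4))
  Re(s) > -1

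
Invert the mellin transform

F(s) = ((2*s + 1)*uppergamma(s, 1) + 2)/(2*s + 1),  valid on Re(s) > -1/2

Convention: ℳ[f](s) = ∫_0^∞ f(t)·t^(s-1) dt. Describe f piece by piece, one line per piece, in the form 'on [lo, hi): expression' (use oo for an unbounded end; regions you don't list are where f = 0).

integrate the 2 segments split at 1, then add the results
the [0, 1) slice contributes ∫ sqrt(t)·t^(s-1) dt
segment 1 to ∞ holds exp(-t); add its integral

on [0, 1): sqrt(t)
on [1, oo): exp(-t)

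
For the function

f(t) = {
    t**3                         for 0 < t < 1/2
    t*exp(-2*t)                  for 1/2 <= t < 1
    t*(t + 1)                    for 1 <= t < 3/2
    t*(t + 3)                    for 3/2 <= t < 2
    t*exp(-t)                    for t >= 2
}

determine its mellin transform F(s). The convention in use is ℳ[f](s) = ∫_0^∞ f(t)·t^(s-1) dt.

(80*2**(2*s)*(s + 1)*(s + 3) + 48*2**(2*s)*(s + 3) + 8*2**s*(s + 1)*(s + 2)*(s + 3)*uppergamma(s + 1, 2) - 16*2**s*(s + 1)*(s + 3) - 8*2**s*(s + 3) - 24*3**s*(s + 1)*(s + 3) - 24*3**s*(s + 3) + 4*(s + 1)*(s + 2)*(s + 3)*uppergamma(s + 1, 1) - 4*(s + 1)*(s + 2)*(s + 3)*uppergamma(s + 1, 2) + (s + 1)*(s + 2))/(8*2**s*(s + 1)*(s + 2)*(s + 3))
  Re(s) > -3

peel off the shared t-power: t**2 on [0, 1/2); exp(-2*t) on [1/2, 1); t + 1 on [1, 3/2); …
along the cuts 1/2, 1, 3/2, 2, ℳ[f](s) splits into 5 integrals
the [0, 1/2) slice contributes ∫ t**3·t^(s-1) dt
on [1/2, 1): add ∫ t*exp(-2*t)·t^(s-1) dt
segment [1, 3/2) carries t*(t + 1); integrate it
on [3/2, 2): add ∫ t*(t + 3)·t^(s-1) dt
between 2 and ∞ the integrand is t*exp(-t)·t^(s-1)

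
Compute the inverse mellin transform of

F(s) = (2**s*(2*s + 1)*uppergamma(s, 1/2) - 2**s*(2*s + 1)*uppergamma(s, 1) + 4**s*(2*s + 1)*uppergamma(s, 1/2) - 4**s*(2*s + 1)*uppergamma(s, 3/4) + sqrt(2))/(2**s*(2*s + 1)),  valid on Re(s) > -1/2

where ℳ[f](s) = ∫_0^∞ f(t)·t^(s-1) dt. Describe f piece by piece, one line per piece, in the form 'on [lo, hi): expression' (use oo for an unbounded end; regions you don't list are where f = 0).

along the cuts 1/2, 1, ℳ[f](s) splits into 3 integrals
piece [0, 1/2): integrate sqrt(t) against the kernel
∫ exp(-t)·t^(s-1) over [1/2, 1)
the [1, 3/2) slice contributes ∫ exp(-t/2)·t^(s-1) dt

on [0, 1/2): sqrt(t)
on [1/2, 1): exp(-t)
on [1, 3/2): exp(-t/2)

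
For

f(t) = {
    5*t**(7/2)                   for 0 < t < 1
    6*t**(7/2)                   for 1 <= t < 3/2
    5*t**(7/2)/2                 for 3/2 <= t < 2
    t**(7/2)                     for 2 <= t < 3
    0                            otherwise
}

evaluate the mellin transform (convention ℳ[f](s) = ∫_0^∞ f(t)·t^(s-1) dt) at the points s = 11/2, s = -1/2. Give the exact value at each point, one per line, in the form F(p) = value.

F(11/2) = 21078581/9216
F(-1/2) = 797/48

f breaks at 1, 3/2, 2 into 4 integrals to sum
[0, 1) adds the kernel integral of 5*t**(7/2)
segment [1, 3/2) carries 6*t**(7/2); integrate it
on [3/2, 2): add ∫ 5*t**(7/2)/2·t^(s-1) dt
piece [2, 3): integrate t**(7/2) against the kernel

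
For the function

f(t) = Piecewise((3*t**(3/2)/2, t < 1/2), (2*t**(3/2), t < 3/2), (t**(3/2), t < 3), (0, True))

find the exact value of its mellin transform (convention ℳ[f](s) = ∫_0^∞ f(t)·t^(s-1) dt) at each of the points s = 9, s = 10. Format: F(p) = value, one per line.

F(9) = -sqrt(2)/43008 + 19683*sqrt(6)/7168 + 39366*sqrt(3)/7
F(10) = -sqrt(2)/94208 + 177147*sqrt(6)/47104 + 354294*sqrt(3)/23

summing 3 kernel integrals split by 1/2, 3/2 yields ℳ[f](s)
for t in [0, 1/2): the term is ∫ 3*t**(3/2)/2·t^(s-1)
∫ over [1/2, 3/2) of 2*t**(3/2)·t^(s-1) joins the sum
on [3/2, 3): add ∫ t**(3/2)·t^(s-1) dt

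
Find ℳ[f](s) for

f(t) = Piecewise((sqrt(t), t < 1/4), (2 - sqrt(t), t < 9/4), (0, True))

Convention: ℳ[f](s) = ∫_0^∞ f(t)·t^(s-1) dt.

(9**s*s + 2*9**s - 2*s - 2)/(4**s*s*(2*s + 1))
  Re(s) > -1/2

invert the power substitution to get t on [0, 1/2); 2 - t on [1/2, 3/2)
integrate the 2 segments split at 1/4, then add the results
∫ over [0, 1/4) of sqrt(t)·t^(s-1) joins the sum
∫ (2 - sqrt(t))·t^(s-1) over [1/4, 9/4)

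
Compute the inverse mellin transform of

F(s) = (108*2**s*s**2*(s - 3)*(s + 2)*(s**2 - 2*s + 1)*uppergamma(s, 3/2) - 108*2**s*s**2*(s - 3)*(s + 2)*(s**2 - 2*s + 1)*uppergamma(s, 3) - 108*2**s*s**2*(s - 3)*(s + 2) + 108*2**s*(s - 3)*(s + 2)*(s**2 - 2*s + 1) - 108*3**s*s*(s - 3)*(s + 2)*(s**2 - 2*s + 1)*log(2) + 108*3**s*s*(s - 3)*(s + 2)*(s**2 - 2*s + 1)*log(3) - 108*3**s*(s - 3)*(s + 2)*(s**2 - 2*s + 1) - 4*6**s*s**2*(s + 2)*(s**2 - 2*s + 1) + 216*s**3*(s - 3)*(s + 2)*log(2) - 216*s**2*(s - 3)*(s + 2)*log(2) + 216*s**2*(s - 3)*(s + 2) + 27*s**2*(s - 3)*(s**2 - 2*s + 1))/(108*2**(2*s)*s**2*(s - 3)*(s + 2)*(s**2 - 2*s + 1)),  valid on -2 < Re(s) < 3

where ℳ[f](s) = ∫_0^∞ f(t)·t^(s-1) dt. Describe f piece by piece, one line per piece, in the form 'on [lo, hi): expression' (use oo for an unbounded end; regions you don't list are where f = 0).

strip the common scale on t: t**2 on [0, 1/2); log(t)/t on [1/2, 1); log(t) on [1, 3/2); …
treat the 5 regions marked off by 1/4, 1/2, 3/4, 3/2 separately and sum
segment [0, 1/4) carries 4*t**2; integrate it
over [1/4, 1/2), the kernel integral of log(2*t)/(2*t) enters the sum
over [1/2, 3/4), the kernel integral of log(2*t) enters the sum
the [3/4, 3/2) slice contributes ∫ exp(-2*t)·t^(s-1) dt
the [3/2, ∞) slice contributes ∫ 1/(8*t**3)·t^(s-1) dt

on [0, 1/4): 4*t**2
on [1/4, 1/2): log(2*t)/(2*t)
on [1/2, 3/4): log(2*t)
on [3/4, 3/2): exp(-2*t)
on [3/2, oo): 1/(8*t**3)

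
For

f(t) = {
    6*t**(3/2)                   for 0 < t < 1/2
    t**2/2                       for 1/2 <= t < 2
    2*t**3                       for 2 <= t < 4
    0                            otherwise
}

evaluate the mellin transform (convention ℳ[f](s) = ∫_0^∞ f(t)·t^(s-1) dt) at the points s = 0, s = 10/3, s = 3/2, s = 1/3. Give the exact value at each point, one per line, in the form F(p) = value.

F(0) = sqrt(2) + 1837/48
F(10/3) = -327*2**(1/3)/19 + 9*2**(1/6)/232 + 50331591*2**(2/3)/38912
F(3/2) = 8201/36 - 6025*sqrt(2)/1008
F(1/3) = -138*2**(1/3)/35 + 9*2**(1/6)/11 + 21489*2**(2/3)/560

split f at 1/2, 2: ℳ[f](s) collects 3 kernel integrals
between 0 and 1/2 the integrand is 6*t**(3/2)·t^(s-1)
∫ t**2/2·t^(s-1) over [1/2, 2)
the [2, 4) slice contributes ∫ 2*t**3·t^(s-1) dt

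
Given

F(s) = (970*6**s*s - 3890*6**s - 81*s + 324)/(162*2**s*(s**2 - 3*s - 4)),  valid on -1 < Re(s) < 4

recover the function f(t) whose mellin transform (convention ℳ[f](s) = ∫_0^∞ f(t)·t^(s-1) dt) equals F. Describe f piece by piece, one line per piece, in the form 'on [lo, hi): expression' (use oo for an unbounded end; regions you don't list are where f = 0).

along the cuts 1/2, 3, ℳ[f](s) splits into 3 integrals
between 0 and 1/2 the integrand is t·t^(s-1)
piece [1/2, 3): integrate 2*t against the kernel
on [3, ∞) integrate f = t**(-4) against the kernel

on [0, 1/2): t
on [1/2, 3): 2*t
on [3, oo): t**(-4)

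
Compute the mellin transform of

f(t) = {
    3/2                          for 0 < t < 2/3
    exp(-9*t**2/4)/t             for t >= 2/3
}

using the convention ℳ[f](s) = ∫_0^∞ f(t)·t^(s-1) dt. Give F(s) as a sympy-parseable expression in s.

undo the shared t-power: 3*t/2 on [0, 2/3); exp(-9*t**2/4) on [2/3, ∞)
strip the common scale on t: t on [0, 1); exp(-t**2) on [1, ∞)
remove the power substitution first: sqrt(t) on [0, 1); exp(-t) on [1, ∞)
decompose at 2/3; ℳ[f](s) sums the 2 pieces' integrals
segment [0, 2/3) carries 3/2; integrate it
[2/3, ∞) adds the kernel integral of exp(-9*t**2/4)/t

(3/2)**(1 - s)*(s*uppergamma(s/2 - 1/2, 1) + 2)/(2*s)
  Re(s) > 0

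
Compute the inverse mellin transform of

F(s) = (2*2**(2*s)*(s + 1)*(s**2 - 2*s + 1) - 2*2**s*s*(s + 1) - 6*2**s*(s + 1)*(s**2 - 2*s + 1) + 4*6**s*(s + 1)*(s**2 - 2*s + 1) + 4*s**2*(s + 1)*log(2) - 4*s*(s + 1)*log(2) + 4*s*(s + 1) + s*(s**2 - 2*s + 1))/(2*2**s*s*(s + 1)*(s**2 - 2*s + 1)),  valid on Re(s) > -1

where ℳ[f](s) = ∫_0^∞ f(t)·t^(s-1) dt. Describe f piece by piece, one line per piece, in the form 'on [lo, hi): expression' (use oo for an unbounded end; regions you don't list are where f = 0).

on [0, 1/2): t
on [1/2, 1): log(t)/t
on [1, 2): 3
on [2, 3): 2

the 4 pieces separated at 1/2, 1, 2 each add one integral
on [0, 1/2): add ∫ t·t^(s-1) dt
for t in [1/2, 1): the term is ∫ log(t)/t·t^(s-1)
over [1, 2), the kernel integral of 3 enters the sum
∫ 2·t^(s-1) over [2, 3)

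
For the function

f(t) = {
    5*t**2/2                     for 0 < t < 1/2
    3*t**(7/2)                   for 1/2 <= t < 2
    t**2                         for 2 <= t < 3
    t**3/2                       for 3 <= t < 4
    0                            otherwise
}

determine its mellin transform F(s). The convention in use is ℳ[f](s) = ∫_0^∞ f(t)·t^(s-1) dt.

split f at 1/2, 2, 3: ℳ[f](s) collects 4 kernel integrals
on [0, 1/2) integrate f = 5*t**2/2 against the kernel
∫ over [1/2, 2) of 3*t**(7/2)·t^(s-1) joins the sum
segment [2, 3) carries t**2; integrate it
segment [3, 4) carries t**3/2; integrate it

(256*2**(2*s)*(s + 2)*(2*s + 7) - 32*2**s*(s + 3)*(2*s + 7) - 3*2**(1/2 - s)*(s + 2)*(s + 3) + 384*2**(s + 1/2)*(s + 2)*(s + 3) - 108*3**s*(s + 2)*(2*s + 7) + 72*3**s*(s + 3)*(2*s + 7) + 5*(s + 3)*(2*s + 7)/2**s)/(8*(s + 2)*(s + 3)*(2*s + 7))
  Re(s) > -2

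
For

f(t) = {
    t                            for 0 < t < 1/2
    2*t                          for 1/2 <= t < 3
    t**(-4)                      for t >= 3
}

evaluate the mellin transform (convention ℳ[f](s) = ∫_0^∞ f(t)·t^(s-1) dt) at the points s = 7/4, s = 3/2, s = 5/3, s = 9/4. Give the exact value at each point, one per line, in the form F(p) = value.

slice at 1/2, 3, transform all 3 pieces, and sum them
[0, 1/2) adds the kernel integral of t
over [1/2, 3), the kernel integral of 2*t enters the sum
∫ t**(-4)·t^(s-1) over [3, ∞)

F(7/4) = 2**(1/4)*(-243 + 17540*6**(3/4))/5346
F(3/2) = sqrt(2)*(-27 + 1948*sqrt(6))/540
F(5/3) = 2**(1/3)*(-189 + 13640*6**(2/3))/4032
F(9/4) = 2**(3/4)*(-63 + 27320*6**(1/4))/3276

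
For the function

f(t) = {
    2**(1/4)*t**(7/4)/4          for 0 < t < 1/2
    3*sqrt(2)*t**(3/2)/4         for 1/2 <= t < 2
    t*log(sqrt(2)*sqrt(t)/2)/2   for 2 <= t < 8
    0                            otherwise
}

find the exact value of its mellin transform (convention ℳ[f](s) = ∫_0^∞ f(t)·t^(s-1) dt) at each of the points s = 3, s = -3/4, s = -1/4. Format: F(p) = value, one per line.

F(3) = -5609/96 + sqrt(2)/608 + 512*log(2)
F(-3/4) = 2**(3/4)*(-72 + 32*log(2) + 49*sqrt(2))/16
F(-1/4) = 2**(1/4)*(-748 + 960*log(2) + 607*sqrt(2))/360

invert the common scale on t to get t**(7/4) on [0, 1/4); 3*t**(3/2) on [1/4, 1); t*log(sqrt(t)) on [1, 4)
the power substitution comes off first: t**(7/2) on [0, 1/2); 3*t**3 on [1/2, 1); t**2*log(t) on [1, 2)
remove the shared t-power first: t**(3/2) on [0, 1/2); 3*t on [1/2, 1); log(t) on [1, 2)
cuts at 1/2, 2: linearity sums the 3 kernel integrals
on [0, 1/2): add ∫ 2**(1/4)*t**(7/4)/4·t^(s-1) dt
on [1/2, 2) integrate f = 3*sqrt(2)*t**(3/2)/4 against the kernel
on [2, 8): add ∫ t*log(sqrt(2)*sqrt(t)/2)/2·t^(s-1) dt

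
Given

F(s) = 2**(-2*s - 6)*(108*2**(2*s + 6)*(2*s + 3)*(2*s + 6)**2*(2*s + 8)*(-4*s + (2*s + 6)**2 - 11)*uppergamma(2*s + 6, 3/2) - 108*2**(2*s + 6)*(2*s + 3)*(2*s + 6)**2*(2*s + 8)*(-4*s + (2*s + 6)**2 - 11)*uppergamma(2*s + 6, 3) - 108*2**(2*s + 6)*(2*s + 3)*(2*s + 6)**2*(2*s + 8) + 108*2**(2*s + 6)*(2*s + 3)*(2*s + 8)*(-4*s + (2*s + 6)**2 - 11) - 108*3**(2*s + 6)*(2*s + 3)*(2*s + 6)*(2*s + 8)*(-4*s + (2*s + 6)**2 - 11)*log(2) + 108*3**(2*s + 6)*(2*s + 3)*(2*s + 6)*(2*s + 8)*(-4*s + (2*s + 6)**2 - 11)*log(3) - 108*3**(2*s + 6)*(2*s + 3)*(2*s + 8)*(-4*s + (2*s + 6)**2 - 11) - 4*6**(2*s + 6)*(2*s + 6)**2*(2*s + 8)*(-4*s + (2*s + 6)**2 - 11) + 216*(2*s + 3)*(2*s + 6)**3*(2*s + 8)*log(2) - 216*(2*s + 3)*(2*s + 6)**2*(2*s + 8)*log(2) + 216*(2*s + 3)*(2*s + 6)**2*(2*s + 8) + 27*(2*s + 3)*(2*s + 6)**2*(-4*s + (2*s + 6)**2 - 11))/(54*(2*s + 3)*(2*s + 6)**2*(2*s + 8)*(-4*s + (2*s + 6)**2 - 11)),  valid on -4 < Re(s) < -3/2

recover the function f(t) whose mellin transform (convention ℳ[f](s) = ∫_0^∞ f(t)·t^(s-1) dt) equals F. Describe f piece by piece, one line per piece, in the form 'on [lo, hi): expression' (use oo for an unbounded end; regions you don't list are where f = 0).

on [0, 1/4): t**4
on [1/4, 1): t**(5/2)*log(sqrt(t))
on [1, 9/4): t**3*log(sqrt(t))
on [9/4, 9): t**3*exp(-sqrt(t))
on [9, oo): t**(3/2)

remove the shared t-power first: t**2 on [0, 1/4); sqrt(t)*log(sqrt(t)) on [1/4, 1); t*log(sqrt(t)) on [1, 9/4); …
invert the power substitution to get t**4 on [0, 1/2); t*log(t) on [1/2, 1); t**2*log(t) on [1, 3/2); …
remove the shared t-power first: t**2 on [0, 1/2); log(t)/t on [1/2, 1); log(t) on [1, 3/2); …
the 5 pieces separated at 1/4, 1, 9/4, 9 each add one integral
∫ over [0, 1/4) of t**4·t^(s-1) joins the sum
[1/4, 1) adds the kernel integral of t**(5/2)*log(sqrt(t))
for t in [1, 9/4): the term is ∫ t**3*log(sqrt(t))·t^(s-1)
∫ over [9/4, 9) of t**3*exp(-sqrt(t))·t^(s-1) joins the sum
on [9, ∞): add ∫ t**(3/2)·t^(s-1) dt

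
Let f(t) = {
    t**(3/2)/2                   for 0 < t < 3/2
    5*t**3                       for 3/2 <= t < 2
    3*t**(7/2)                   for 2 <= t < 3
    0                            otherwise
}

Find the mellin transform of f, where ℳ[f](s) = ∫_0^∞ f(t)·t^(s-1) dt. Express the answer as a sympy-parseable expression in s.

(5*2**(s + 3)*(2*s + 3)*(2*s + 7) - 6*2**(s + 7/2)*(s + 3)*(2*s + 3) + 6*3**(s + 7/2)*(s + 3)*(2*s + 3) + (3/2)**(s + 3/2)*(s + 3)*(2*s + 7) - 5*(3/2)**(s + 3)*(2*s + 3)*(2*s + 7))/((s + 3)*(2*s + 3)*(2*s + 7))
  Re(s) > -3/2

f breaks at 3/2, 2 into 3 integrals to sum
[0, 3/2) adds the kernel integral of t**(3/2)/2
[3/2, 2) adds the kernel integral of 5*t**3
on [2, 3) integrate f = 3*t**(7/2) against the kernel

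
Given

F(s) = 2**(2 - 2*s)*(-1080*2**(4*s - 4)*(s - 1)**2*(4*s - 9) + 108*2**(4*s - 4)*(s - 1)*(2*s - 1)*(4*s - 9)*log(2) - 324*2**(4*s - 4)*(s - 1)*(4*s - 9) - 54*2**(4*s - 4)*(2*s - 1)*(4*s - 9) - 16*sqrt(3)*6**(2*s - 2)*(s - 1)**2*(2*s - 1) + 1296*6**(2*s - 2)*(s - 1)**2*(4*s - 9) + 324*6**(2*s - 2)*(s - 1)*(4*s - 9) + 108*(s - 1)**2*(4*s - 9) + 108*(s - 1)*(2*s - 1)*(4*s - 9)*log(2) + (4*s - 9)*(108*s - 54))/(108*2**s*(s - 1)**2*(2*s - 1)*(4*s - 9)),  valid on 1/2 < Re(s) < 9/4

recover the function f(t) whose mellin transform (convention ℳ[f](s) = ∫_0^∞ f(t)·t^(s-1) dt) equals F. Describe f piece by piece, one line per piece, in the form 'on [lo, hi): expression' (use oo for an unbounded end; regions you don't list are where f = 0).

undo the common scale on t: 1/sqrt(t) on [0, 1/4); log(sqrt(t))/t on [1/4, 4); (sqrt(t) + 3)/t on [4, 9); …
the shared t-power comes off first: sqrt(t) on [0, 1/4); log(sqrt(t)) on [1/4, 4); sqrt(t) + 3 on [4, 9); …
peel off the power substitution: t on [0, 1/2); log(t) on [1/2, 2); t + 3 on [2, 3); …
f breaks at 1/8, 2, 9/2 into 4 integrals to sum
over [0, 1/8), the kernel integral of sqrt(2)/(2*sqrt(t)) enters the sum
segment 1/8 to 2 holds log(sqrt(2)*sqrt(t))/(2*t); add its integral
[2, 9/2) adds the kernel integral of (sqrt(2)*sqrt(t) + 3)/(2*t)
on [9/2, ∞) integrate f = 2**(3/4)/(8*t**(9/4)) against the kernel

on [0, 1/8): sqrt(2)/(2*sqrt(t))
on [1/8, 2): log(sqrt(2)*sqrt(t))/(2*t)
on [2, 9/2): (sqrt(2)*sqrt(t) + 3)/(2*t)
on [9/2, oo): 2**(3/4)/(8*t**(9/4))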